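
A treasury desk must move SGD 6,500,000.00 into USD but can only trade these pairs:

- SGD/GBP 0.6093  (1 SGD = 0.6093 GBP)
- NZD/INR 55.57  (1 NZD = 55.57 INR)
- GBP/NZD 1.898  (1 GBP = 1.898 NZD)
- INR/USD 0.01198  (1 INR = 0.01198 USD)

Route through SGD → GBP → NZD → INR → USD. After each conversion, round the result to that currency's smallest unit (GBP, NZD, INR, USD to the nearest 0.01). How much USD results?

SGD 6,500,000.00 × 0.6093 = GBP 3,960,450.00
GBP 3,960,450.00 × 1.898 = NZD 7,516,934.10
NZD 7,516,934.10 × 55.57 = INR 417,716,027.94
INR 417,716,027.94 × 0.01198 = USD 5,004,238.01

USD 5,004,238.01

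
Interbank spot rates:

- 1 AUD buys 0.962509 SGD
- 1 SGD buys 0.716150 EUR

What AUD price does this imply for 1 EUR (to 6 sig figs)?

1 EUR ÷ 0.716150 = 1.39636 SGD
1.39636 SGD ÷ 0.962509 = 1.45075 AUD

EUR/AUD = 1.45075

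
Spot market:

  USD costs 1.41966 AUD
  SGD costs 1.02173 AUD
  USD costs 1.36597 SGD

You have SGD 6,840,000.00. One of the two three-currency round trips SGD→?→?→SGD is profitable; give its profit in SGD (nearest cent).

Profitable loop is SGD → USD → AUD → SGD:
SGD 6,840,000.00 ÷ 1.36597 = USD 5,007,430.62
USD 5,007,430.62 × 1.41966 = AUD 7,108,848.95
AUD 7,108,848.95 ÷ 1.02173 = SGD 6,957,659.02
Profit = SGD 6,957,659.02 − SGD 6,840,000.00

Profit: SGD 117,659.02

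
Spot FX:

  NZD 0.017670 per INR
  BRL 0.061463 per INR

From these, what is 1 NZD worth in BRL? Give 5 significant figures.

NZD/BRL = 3.4784

1 NZD ÷ 0.017670 = 56.5931 INR
56.5931 INR × 0.061463 = 3.47838 BRL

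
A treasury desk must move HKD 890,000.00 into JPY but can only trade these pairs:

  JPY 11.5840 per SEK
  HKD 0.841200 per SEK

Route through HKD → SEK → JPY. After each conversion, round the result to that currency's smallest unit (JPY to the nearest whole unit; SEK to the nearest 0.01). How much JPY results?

HKD 890,000.00 ÷ 0.841200 = SEK 1,058,012.36
SEK 1,058,012.36 × 11.5840 = JPY 12,256,015

JPY 12,256,015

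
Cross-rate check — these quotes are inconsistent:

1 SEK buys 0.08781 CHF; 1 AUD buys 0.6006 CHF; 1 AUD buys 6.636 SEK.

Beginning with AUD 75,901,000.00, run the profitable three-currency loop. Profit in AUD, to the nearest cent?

Profitable loop is AUD → CHF → SEK → AUD:
AUD 75,901,000.00 × 0.6006 = CHF 45,586,140.60
CHF 45,586,140.60 ÷ 0.08781 = SEK 519,145,206.70
SEK 519,145,206.70 ÷ 6.636 = AUD 78,231,646.58
Profit = AUD 78,231,646.58 − AUD 75,901,000.00

Profit: AUD 2,330,646.58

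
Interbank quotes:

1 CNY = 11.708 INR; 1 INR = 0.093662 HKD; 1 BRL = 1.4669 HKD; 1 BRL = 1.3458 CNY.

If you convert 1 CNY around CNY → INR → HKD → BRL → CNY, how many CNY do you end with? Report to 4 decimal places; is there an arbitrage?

1.0061 (arbitrage exists)

Around CNY → INR → HKD → BRL → CNY: 1 × 11.708 × 0.093662 ÷ 1.4669 × 1.3458 = 1.006065
Product > 1; profitable direction is CNY → INR → HKD → BRL → CNY.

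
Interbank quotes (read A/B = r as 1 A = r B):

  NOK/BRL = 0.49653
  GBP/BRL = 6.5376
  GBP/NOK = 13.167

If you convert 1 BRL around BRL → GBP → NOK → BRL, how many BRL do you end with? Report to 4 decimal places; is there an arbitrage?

1.0000 (no arbitrage)

Around BRL → GBP → NOK → BRL: 1 ÷ 6.5376 × 13.167 × 0.49653 = 1.000032
Product ≈ 1 (deviation 0.003%, within rounding noise).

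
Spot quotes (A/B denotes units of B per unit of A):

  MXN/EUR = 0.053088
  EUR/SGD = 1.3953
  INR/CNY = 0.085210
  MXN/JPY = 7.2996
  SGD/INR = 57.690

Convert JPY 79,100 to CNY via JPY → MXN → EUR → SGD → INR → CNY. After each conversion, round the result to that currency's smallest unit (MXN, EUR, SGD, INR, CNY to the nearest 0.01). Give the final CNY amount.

CNY 3,945.74

JPY 79,100 ÷ 7.2996 = MXN 10,836.21
MXN 10,836.21 × 0.053088 = EUR 575.27
EUR 575.27 × 1.3953 = SGD 802.67
SGD 802.67 × 57.690 = INR 46,306.03
INR 46,306.03 × 0.085210 = CNY 3,945.74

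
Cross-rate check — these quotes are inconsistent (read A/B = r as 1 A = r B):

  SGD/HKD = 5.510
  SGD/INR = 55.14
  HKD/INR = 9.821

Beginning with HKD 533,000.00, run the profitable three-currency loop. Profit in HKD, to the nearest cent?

Profit: HKD 10,108.58

Profitable loop is HKD → SGD → INR → HKD:
HKD 533,000.00 ÷ 5.510 = SGD 96,733.21
SGD 96,733.21 × 55.14 = INR 5,333,869.33
INR 5,333,869.33 ÷ 9.821 = HKD 543,108.58
Profit = HKD 543,108.58 − HKD 533,000.00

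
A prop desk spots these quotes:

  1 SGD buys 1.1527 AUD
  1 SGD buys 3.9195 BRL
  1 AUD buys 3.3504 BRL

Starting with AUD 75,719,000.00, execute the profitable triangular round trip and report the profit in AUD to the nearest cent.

Profitable loop is AUD → SGD → BRL → AUD:
AUD 75,719,000.00 ÷ 1.1527 = SGD 65,688,383.79
SGD 65,688,383.79 × 3.9195 = BRL 257,465,620.28
BRL 257,465,620.28 ÷ 3.3504 = AUD 76,846,233.37
Profit = AUD 76,846,233.37 − AUD 75,719,000.00

Profit: AUD 1,127,233.37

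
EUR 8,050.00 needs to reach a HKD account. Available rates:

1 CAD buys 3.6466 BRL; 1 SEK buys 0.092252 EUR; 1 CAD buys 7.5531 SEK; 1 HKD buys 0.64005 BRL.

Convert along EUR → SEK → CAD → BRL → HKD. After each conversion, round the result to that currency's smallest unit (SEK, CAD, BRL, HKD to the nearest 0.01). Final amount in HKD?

HKD 65,821.69

EUR 8,050.00 ÷ 0.092252 = SEK 87,260.98
SEK 87,260.98 ÷ 7.5531 = CAD 11,553.00
CAD 11,553.00 × 3.6466 = BRL 42,129.17
BRL 42,129.17 ÷ 0.64005 = HKD 65,821.69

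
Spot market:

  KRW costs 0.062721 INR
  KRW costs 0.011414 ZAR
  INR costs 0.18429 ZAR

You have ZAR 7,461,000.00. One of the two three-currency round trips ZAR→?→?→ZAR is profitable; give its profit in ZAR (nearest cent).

Profit: ZAR 94,686.25

Profitable loop is ZAR → KRW → INR → ZAR:
ZAR 7,461,000.00 ÷ 0.011414 = KRW 653,670,930
KRW 653,670,930 × 0.062721 = INR 40,998,894.43
INR 40,998,894.43 × 0.18429 = ZAR 7,555,686.25
Profit = ZAR 7,555,686.25 − ZAR 7,461,000.00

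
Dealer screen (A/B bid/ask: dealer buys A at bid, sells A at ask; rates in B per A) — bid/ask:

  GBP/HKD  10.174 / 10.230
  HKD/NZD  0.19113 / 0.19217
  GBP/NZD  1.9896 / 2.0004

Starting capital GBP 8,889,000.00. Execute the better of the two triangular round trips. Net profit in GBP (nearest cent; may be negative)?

Best loop GBP → NZD → HKD → GBP:
GBP 8,889,000.00 × 1.9896 (sell GBP at bid) = NZD 17,685,554.40
NZD 17,685,554.40 ÷ 0.19217 (buy HKD at ask) = HKD 92,030,776.92
HKD 92,030,776.92 ÷ 10.230 (buy GBP at ask) = GBP 8,996,165.88

Net profit: GBP 107,165.88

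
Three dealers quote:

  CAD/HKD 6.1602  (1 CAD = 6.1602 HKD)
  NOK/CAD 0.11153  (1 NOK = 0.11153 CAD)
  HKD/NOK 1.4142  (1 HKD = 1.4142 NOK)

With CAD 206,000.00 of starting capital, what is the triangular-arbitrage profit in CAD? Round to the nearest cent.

Profitable loop is CAD → NOK → HKD → CAD:
CAD 206,000.00 ÷ 0.11153 = NOK 1,847,036.67
NOK 1,847,036.67 ÷ 1.4142 = HKD 1,306,064.68
HKD 1,306,064.68 ÷ 6.1602 = CAD 212,016.60
Profit = CAD 212,016.60 − CAD 206,000.00

Profit: CAD 6,016.60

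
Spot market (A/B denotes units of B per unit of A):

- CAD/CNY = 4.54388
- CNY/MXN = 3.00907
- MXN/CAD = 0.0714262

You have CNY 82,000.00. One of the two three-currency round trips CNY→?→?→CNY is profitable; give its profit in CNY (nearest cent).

Profit: CNY 1,964.78

Profitable loop is CNY → CAD → MXN → CNY:
CNY 82,000.00 ÷ 4.54388 = CAD 18,046.25
CAD 18,046.25 ÷ 0.0714262 = MXN 252,655.91
MXN 252,655.91 ÷ 3.00907 = CNY 83,964.78
Profit = CNY 83,964.78 − CNY 82,000.00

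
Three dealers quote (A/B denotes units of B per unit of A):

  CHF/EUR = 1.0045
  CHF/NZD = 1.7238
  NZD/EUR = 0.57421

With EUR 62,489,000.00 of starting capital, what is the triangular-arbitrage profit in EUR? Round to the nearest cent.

Profitable loop is EUR → NZD → CHF → EUR:
EUR 62,489,000.00 ÷ 0.57421 = NZD 108,826,039.25
NZD 108,826,039.25 ÷ 1.7238 = CHF 63,131,476.54
CHF 63,131,476.54 × 1.0045 = EUR 63,415,568.18
Profit = EUR 63,415,568.18 − EUR 62,489,000.00

Profit: EUR 926,568.18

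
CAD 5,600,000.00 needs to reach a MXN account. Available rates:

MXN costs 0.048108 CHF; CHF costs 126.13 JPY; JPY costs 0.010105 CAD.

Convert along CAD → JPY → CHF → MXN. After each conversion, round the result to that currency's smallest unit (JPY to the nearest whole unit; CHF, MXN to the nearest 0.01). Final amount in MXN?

MXN 91,330,536.92

CAD 5,600,000.00 ÷ 0.010105 = JPY 554,181,098
JPY 554,181,098 ÷ 126.13 = CHF 4,393,729.47
CHF 4,393,729.47 ÷ 0.048108 = MXN 91,330,536.92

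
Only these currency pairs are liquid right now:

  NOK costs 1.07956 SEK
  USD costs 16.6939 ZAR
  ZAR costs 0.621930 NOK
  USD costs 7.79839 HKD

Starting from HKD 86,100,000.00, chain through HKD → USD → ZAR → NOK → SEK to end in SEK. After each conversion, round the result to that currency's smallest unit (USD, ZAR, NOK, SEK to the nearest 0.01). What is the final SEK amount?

HKD 86,100,000.00 ÷ 7.79839 = USD 11,040,740.46
USD 11,040,740.46 × 16.6939 = ZAR 184,313,017.17
ZAR 184,313,017.17 × 0.621930 = NOK 114,629,794.77
NOK 114,629,794.77 × 1.07956 = SEK 123,749,741.24

SEK 123,749,741.24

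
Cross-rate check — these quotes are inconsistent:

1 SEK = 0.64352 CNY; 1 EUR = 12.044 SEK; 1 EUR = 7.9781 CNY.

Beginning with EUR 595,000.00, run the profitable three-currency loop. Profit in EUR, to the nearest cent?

Profit: EUR 17,468.34

Profitable loop is EUR → CNY → SEK → EUR:
EUR 595,000.00 × 7.9781 = CNY 4,746,969.50
CNY 4,746,969.50 ÷ 0.64352 = SEK 7,376,568.72
SEK 7,376,568.72 ÷ 12.044 = EUR 612,468.34
Profit = EUR 612,468.34 − EUR 595,000.00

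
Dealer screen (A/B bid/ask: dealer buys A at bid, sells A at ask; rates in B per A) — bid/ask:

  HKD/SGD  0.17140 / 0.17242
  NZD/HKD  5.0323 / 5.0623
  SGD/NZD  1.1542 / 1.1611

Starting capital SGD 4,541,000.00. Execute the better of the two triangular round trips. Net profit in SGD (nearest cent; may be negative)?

Net result: SGD -20,256.02 (no profitable arbitrage after spreads)

Best loop SGD → NZD → HKD → SGD:
SGD 4,541,000.00 × 1.1542 (sell SGD at bid) = NZD 5,241,222.20
NZD 5,241,222.20 × 5.0323 (sell NZD at bid) = HKD 26,375,402.48
HKD 26,375,402.48 × 0.17140 (sell HKD at bid) = SGD 4,520,743.98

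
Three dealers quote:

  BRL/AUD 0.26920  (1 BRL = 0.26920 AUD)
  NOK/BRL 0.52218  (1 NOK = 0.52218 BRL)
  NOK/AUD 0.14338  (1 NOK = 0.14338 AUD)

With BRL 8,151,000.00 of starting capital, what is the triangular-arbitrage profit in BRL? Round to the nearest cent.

Profit: BRL 162,888.19

Profitable loop is BRL → NOK → AUD → BRL:
BRL 8,151,000.00 ÷ 0.52218 = NOK 15,609,559.92
NOK 15,609,559.92 × 0.14338 = AUD 2,238,098.70
AUD 2,238,098.70 ÷ 0.26920 = BRL 8,313,888.19
Profit = BRL 8,313,888.19 − BRL 8,151,000.00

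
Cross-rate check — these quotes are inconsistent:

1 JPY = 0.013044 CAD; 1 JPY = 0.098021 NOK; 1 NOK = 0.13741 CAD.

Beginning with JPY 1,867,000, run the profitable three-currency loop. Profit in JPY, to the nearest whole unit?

Profitable loop is JPY → NOK → CAD → JPY:
JPY 1,867,000 × 0.098021 = NOK 183,005.21
NOK 183,005.21 × 0.13741 = CAD 25,146.75
CAD 25,146.75 ÷ 0.013044 = JPY 1,927,840
Profit = JPY 1,927,840 − JPY 1,867,000

Profit: JPY 60,840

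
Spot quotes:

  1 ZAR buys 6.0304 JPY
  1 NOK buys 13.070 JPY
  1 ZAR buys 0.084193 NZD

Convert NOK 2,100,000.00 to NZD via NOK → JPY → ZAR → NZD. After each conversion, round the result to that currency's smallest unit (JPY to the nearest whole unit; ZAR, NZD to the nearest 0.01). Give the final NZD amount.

NZD 383,199.33

NOK 2,100,000.00 × 13.070 = JPY 27,447,000
JPY 27,447,000 ÷ 6.0304 = ZAR 4,551,439.37
ZAR 4,551,439.37 × 0.084193 = NZD 383,199.33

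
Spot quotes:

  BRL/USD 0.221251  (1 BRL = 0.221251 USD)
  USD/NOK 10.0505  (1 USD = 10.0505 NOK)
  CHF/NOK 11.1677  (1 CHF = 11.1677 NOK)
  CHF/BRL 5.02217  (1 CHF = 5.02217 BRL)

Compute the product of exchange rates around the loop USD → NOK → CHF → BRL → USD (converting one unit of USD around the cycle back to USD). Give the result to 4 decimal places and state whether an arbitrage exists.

Around USD → NOK → CHF → BRL → USD: 1 × 10.0505 ÷ 11.1677 × 5.02217 × 0.221251 = 1.000001
Product ≈ 1 (deviation 0.000%, within rounding noise).

1.0000 (no arbitrage)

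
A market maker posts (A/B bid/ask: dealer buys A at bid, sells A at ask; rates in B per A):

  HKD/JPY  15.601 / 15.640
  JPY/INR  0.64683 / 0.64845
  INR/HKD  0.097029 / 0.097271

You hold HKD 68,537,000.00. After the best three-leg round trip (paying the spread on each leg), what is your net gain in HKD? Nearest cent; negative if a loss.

Best loop HKD → INR → JPY → HKD:
HKD 68,537,000.00 ÷ 0.097271 (buy INR at ask) = INR 704,598,492.87
INR 704,598,492.87 ÷ 0.64845 (buy JPY at ask) = JPY 1,086,588,778
JPY 1,086,588,778 ÷ 15.640 (buy HKD at ask) = HKD 69,474,985.78

Net profit: HKD 937,985.78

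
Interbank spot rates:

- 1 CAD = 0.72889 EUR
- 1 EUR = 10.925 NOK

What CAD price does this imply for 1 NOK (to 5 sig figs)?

NOK/CAD = 0.12558

1 NOK ÷ 10.925 = 0.0915332 EUR
0.0915332 EUR ÷ 0.72889 = 0.125579 CAD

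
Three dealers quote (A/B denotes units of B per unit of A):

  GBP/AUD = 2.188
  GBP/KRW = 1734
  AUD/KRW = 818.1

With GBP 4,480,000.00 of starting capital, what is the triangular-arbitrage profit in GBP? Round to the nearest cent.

Profit: GBP 144,690.05

Profitable loop is GBP → AUD → KRW → GBP:
GBP 4,480,000.00 × 2.188 = AUD 9,802,240.00
AUD 9,802,240.00 × 818.1 = KRW 8,019,212,544
KRW 8,019,212,544 ÷ 1734 = GBP 4,624,690.05
Profit = GBP 4,624,690.05 − GBP 4,480,000.00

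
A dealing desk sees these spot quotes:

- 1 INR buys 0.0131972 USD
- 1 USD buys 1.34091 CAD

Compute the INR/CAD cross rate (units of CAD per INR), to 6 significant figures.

1 INR × 0.0131972 = 0.0131972 USD
0.0131972 USD × 1.34091 = 0.0176963 CAD

INR/CAD = 0.0176963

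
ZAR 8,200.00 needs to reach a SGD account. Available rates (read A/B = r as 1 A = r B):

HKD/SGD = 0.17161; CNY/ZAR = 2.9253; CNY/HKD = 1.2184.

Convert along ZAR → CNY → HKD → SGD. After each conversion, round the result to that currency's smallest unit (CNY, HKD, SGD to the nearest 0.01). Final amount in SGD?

ZAR 8,200.00 ÷ 2.9253 = CNY 2,803.13
CNY 2,803.13 × 1.2184 = HKD 3,415.33
HKD 3,415.33 × 0.17161 = SGD 586.10

SGD 586.10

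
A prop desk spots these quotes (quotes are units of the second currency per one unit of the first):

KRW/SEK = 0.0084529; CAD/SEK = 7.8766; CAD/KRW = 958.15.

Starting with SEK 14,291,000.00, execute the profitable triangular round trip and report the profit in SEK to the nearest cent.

Profitable loop is SEK → CAD → KRW → SEK:
SEK 14,291,000.00 ÷ 7.8766 = CAD 1,814,361.53
CAD 1,814,361.53 × 958.15 = KRW 1,738,430,497
KRW 1,738,430,497 × 0.0084529 = SEK 14,694,779.15
Profit = SEK 14,694,779.15 − SEK 14,291,000.00

Profit: SEK 403,779.15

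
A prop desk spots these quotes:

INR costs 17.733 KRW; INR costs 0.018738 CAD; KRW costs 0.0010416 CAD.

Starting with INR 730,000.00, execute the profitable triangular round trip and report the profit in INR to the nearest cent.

Profitable loop is INR → CAD → KRW → INR:
INR 730,000.00 × 0.018738 = CAD 13,678.74
CAD 13,678.74 ÷ 0.0010416 = KRW 13,132,431
KRW 13,132,431 ÷ 17.733 = INR 740,564.53
Profit = INR 740,564.53 − INR 730,000.00

Profit: INR 10,564.53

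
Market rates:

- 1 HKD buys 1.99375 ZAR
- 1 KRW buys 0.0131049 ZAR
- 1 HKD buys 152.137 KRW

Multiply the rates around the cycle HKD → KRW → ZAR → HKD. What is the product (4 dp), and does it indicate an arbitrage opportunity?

1.0000 (no arbitrage)

Around HKD → KRW → ZAR → HKD: 1 × 152.137 × 0.0131049 ÷ 1.99375 = 0.999995
Product ≈ 1 (deviation 0.000%, within rounding noise).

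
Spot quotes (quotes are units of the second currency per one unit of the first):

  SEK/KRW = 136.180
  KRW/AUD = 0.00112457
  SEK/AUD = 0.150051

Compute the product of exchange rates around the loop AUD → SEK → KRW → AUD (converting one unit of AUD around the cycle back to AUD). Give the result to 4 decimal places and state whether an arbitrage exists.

Around AUD → SEK → KRW → AUD: 1 ÷ 0.150051 × 136.180 × 0.00112457 = 1.020613
Product > 1; profitable direction is AUD → SEK → KRW → AUD.

1.0206 (arbitrage exists)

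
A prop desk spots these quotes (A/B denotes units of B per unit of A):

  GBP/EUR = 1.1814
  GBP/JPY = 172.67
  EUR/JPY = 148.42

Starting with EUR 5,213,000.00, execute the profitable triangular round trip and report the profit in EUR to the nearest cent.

Profit: EUR 80,711.02

Profitable loop is EUR → JPY → GBP → EUR:
EUR 5,213,000.00 × 148.42 = JPY 773,713,460
JPY 773,713,460 ÷ 172.67 = GBP 4,480,879.48
GBP 4,480,879.48 × 1.1814 = EUR 5,293,711.02
Profit = EUR 5,293,711.02 − EUR 5,213,000.00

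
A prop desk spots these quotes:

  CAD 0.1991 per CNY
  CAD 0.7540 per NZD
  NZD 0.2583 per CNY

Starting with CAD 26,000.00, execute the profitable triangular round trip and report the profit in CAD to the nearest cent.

Profitable loop is CAD → NZD → CNY → CAD:
CAD 26,000.00 ÷ 0.7540 = NZD 34,482.76
NZD 34,482.76 ÷ 0.2583 = CNY 133,498.87
CNY 133,498.87 × 0.1991 = CAD 26,579.63
Profit = CAD 26,579.63 − CAD 26,000.00

Profit: CAD 579.63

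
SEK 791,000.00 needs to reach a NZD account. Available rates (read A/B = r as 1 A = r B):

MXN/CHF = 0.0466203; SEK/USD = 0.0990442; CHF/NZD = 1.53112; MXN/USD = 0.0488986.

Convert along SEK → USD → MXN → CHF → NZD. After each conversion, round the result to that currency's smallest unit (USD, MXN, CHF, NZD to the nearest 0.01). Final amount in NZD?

SEK 791,000.00 × 0.0990442 = USD 78,343.96
USD 78,343.96 ÷ 0.0488986 = MXN 1,602,171.84
MXN 1,602,171.84 × 0.0466203 = CHF 74,693.73
CHF 74,693.73 × 1.53112 = NZD 114,365.06

NZD 114,365.06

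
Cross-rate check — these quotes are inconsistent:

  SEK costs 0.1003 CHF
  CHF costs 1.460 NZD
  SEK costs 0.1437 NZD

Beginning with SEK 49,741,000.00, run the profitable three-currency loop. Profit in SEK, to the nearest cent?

Profit: SEK 947,744.31

Profitable loop is SEK → CHF → NZD → SEK:
SEK 49,741,000.00 × 0.1003 = CHF 4,989,022.30
CHF 4,989,022.30 × 1.460 = NZD 7,283,972.56
NZD 7,283,972.56 ÷ 0.1437 = SEK 50,688,744.31
Profit = SEK 50,688,744.31 − SEK 49,741,000.00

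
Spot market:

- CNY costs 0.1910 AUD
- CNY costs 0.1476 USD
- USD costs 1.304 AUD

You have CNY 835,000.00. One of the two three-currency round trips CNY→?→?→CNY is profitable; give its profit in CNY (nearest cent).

Profitable loop is CNY → USD → AUD → CNY:
CNY 835,000.00 × 0.1476 = USD 123,246.00
USD 123,246.00 × 1.304 = AUD 160,712.78
AUD 160,712.78 ÷ 0.1910 = CNY 841,428.19
Profit = CNY 841,428.19 − CNY 835,000.00

Profit: CNY 6,428.19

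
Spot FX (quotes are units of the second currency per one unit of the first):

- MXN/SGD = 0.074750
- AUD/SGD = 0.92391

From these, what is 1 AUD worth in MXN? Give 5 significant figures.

AUD/MXN = 12.360

1 AUD × 0.92391 = 0.92391 SGD
0.92391 SGD ÷ 0.074750 = 12.36 MXN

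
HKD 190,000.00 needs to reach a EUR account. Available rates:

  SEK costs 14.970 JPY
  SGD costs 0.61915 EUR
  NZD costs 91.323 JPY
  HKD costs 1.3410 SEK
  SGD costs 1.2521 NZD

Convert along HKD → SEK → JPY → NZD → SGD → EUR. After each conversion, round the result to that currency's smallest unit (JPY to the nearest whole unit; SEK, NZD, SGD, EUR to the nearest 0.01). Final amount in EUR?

HKD 190,000.00 × 1.3410 = SEK 254,790.00
SEK 254,790.00 × 14.970 = JPY 3,814,206
JPY 3,814,206 ÷ 91.323 = NZD 41,766.10
NZD 41,766.10 ÷ 1.2521 = SGD 33,356.84
SGD 33,356.84 × 0.61915 = EUR 20,652.89

EUR 20,652.89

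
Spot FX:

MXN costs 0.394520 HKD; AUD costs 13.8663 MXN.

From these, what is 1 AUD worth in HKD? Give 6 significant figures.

AUD/HKD = 5.47053

1 AUD × 13.8663 = 13.8663 MXN
13.8663 MXN × 0.394520 = 5.47053 HKD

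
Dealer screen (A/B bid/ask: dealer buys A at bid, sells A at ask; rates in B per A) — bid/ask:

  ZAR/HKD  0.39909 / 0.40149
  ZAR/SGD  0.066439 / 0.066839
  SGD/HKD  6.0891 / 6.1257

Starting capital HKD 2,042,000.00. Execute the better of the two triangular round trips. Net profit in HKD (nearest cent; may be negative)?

Net profit: HKD 15,582.22

Best loop HKD → ZAR → SGD → HKD:
HKD 2,042,000.00 ÷ 0.40149 (buy ZAR at ask) = ZAR 5,086,054.45
ZAR 5,086,054.45 × 0.066439 (sell ZAR at bid) = SGD 337,912.37
SGD 337,912.37 × 6.0891 (sell SGD at bid) = HKD 2,057,582.22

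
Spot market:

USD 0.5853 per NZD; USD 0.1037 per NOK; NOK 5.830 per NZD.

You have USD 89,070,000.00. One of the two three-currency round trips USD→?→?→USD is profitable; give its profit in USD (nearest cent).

Profitable loop is USD → NZD → NOK → USD:
USD 89,070,000.00 ÷ 0.5853 = NZD 152,178,370.07
NZD 152,178,370.07 × 5.830 = NOK 887,199,897.49
NOK 887,199,897.49 × 0.1037 = USD 92,002,629.37
Profit = USD 92,002,629.37 − USD 89,070,000.00

Profit: USD 2,932,629.37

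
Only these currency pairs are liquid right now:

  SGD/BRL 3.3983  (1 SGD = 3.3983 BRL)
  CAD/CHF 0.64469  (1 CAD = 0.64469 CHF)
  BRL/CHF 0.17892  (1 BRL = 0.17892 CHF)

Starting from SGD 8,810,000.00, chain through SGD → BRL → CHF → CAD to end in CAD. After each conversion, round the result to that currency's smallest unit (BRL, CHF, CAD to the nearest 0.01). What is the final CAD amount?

SGD 8,810,000.00 × 3.3983 = BRL 29,939,023.00
BRL 29,939,023.00 × 0.17892 = CHF 5,356,690.00
CHF 5,356,690.00 ÷ 0.64469 = CAD 8,308,939.18

CAD 8,308,939.18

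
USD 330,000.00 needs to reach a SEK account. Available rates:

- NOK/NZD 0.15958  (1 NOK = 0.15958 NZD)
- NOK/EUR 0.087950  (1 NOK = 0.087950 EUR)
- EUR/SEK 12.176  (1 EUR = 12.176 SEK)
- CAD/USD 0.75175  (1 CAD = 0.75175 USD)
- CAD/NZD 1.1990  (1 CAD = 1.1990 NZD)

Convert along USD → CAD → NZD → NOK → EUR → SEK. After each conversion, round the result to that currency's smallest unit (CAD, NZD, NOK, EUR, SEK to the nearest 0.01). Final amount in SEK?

SEK 3,532,008.24

USD 330,000.00 ÷ 0.75175 = CAD 438,975.72
CAD 438,975.72 × 1.1990 = NZD 526,331.89
NZD 526,331.89 ÷ 0.15958 = NOK 3,298,232.17
NOK 3,298,232.17 × 0.087950 = EUR 290,079.52
EUR 290,079.52 × 12.176 = SEK 3,532,008.24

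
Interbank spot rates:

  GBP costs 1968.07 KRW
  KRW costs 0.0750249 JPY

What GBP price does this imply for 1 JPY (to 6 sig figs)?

1 JPY ÷ 0.0750249 = 13.3289 KRW
13.3289 KRW ÷ 1968.07 = 0.00677258 GBP

JPY/GBP = 0.00677258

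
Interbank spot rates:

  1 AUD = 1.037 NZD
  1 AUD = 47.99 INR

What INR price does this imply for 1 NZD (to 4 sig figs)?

1 NZD ÷ 1.037 = 0.96432 AUD
0.96432 AUD × 47.99 = 46.2777 INR

NZD/INR = 46.28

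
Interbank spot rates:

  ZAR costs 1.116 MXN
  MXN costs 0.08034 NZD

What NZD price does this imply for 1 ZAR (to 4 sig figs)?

ZAR/NZD = 0.08966

1 ZAR × 1.116 = 1.116 MXN
1.116 MXN × 0.08034 = 0.0896594 NZD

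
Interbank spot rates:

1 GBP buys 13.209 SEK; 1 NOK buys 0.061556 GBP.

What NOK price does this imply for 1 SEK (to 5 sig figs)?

1 SEK ÷ 13.209 = 0.075706 GBP
0.075706 GBP ÷ 0.061556 = 1.22987 NOK

SEK/NOK = 1.2299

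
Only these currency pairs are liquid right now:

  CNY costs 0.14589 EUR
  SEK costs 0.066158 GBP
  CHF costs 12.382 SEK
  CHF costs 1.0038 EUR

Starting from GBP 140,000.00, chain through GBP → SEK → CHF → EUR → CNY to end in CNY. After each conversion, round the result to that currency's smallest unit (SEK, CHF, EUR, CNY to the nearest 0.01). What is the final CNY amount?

GBP 140,000.00 ÷ 0.066158 = SEK 2,116,146.20
SEK 2,116,146.20 ÷ 12.382 = CHF 170,905.04
CHF 170,905.04 × 1.0038 = EUR 171,554.48
EUR 171,554.48 ÷ 0.14589 = CNY 1,175,916.65

CNY 1,175,916.65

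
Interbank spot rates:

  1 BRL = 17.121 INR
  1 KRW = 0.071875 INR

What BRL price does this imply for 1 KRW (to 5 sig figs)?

1 KRW × 0.071875 = 0.071875 INR
0.071875 INR ÷ 17.121 = 0.00419806 BRL

KRW/BRL = 0.0041981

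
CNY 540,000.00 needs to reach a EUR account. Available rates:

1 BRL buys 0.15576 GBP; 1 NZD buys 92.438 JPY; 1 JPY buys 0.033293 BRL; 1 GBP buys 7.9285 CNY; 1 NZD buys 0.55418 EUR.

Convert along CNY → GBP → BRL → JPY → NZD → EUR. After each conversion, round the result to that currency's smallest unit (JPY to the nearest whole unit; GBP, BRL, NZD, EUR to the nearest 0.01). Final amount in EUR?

CNY 540,000.00 ÷ 7.9285 = GBP 68,108.72
GBP 68,108.72 ÷ 0.15576 = BRL 437,267.08
BRL 437,267.08 ÷ 0.033293 = JPY 13,133,904
JPY 13,133,904 ÷ 92.438 = NZD 142,083.39
NZD 142,083.39 × 0.55418 = EUR 78,739.77

EUR 78,739.77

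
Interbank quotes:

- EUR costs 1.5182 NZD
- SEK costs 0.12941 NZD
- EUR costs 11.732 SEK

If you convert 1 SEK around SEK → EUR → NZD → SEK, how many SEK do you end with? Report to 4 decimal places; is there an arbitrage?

1.0000 (no arbitrage)

Around SEK → EUR → NZD → SEK: 1 ÷ 11.732 × 1.5182 ÷ 0.12941 = 0.999975
Product ≈ 1 (deviation 0.003%, within rounding noise).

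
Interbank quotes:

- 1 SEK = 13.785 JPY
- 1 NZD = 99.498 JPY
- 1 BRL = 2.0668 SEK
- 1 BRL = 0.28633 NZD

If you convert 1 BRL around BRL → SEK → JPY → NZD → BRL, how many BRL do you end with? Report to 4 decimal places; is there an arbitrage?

1.0001 (no arbitrage)

Around BRL → SEK → JPY → NZD → BRL: 1 × 2.0668 × 13.785 ÷ 99.498 ÷ 0.28633 = 1.000055
Product ≈ 1 (deviation 0.006%, within rounding noise).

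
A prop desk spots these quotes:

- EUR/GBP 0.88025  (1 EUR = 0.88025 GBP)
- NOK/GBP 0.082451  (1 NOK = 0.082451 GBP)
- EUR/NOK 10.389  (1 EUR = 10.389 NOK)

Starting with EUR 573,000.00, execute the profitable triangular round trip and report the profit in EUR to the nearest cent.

Profit: EUR 15,831.43

Profitable loop is EUR → GBP → NOK → EUR:
EUR 573,000.00 × 0.88025 = GBP 504,383.25
GBP 504,383.25 ÷ 0.082451 = NOK 6,117,369.71
NOK 6,117,369.71 ÷ 10.389 = EUR 588,831.43
Profit = EUR 588,831.43 − EUR 573,000.00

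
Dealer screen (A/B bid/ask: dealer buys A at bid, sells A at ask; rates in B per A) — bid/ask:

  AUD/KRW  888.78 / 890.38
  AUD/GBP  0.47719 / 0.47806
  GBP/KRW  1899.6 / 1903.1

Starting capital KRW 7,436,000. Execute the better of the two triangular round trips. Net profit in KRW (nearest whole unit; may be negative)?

Best loop KRW → AUD → GBP → KRW:
KRW 7,436,000 ÷ 890.38 (buy AUD at ask) = AUD 8,351.49
AUD 8,351.49 × 0.47719 (sell AUD at bid) = GBP 3,985.25
GBP 3,985.25 × 1899.6 (sell GBP at bid) = KRW 7,570,377

Net profit: KRW 134,377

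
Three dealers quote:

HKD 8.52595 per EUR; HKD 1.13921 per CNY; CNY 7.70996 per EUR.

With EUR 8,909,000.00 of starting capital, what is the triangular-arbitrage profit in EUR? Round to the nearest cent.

Profit: EUR 268,874.00

Profitable loop is EUR → CNY → HKD → EUR:
EUR 8,909,000.00 × 7.70996 = CNY 68,688,033.64
CNY 68,688,033.64 × 1.13921 = HKD 78,250,094.80
HKD 78,250,094.80 ÷ 8.52595 = EUR 9,177,874.00
Profit = EUR 9,177,874.00 − EUR 8,909,000.00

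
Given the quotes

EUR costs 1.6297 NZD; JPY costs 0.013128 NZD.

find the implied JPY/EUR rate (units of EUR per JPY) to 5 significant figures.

1 JPY × 0.013128 = 0.013128 NZD
0.013128 NZD ÷ 1.6297 = 0.00805547 EUR

JPY/EUR = 0.0080555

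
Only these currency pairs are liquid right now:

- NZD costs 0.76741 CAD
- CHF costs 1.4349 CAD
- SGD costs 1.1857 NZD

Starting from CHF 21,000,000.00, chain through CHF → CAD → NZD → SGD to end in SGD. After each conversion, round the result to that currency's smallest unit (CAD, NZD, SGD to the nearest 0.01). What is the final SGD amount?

SGD 33,116,059.66

CHF 21,000,000.00 × 1.4349 = CAD 30,132,900.00
CAD 30,132,900.00 ÷ 0.76741 = NZD 39,265,711.94
NZD 39,265,711.94 ÷ 1.1857 = SGD 33,116,059.66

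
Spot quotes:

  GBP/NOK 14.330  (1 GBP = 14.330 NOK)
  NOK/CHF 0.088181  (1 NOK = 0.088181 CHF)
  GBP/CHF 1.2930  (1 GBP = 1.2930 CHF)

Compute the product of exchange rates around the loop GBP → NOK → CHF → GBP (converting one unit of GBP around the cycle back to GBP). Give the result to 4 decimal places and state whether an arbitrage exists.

Around GBP → NOK → CHF → GBP: 1 × 14.330 × 0.088181 ÷ 1.2930 = 0.977288
Product < 1; profitable direction is GBP → CHF → NOK → GBP.

0.9773 (arbitrage exists)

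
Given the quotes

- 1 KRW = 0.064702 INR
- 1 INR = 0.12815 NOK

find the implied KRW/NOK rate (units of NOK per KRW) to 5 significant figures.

1 KRW × 0.064702 = 0.064702 INR
0.064702 INR × 0.12815 = 0.00829156 NOK

KRW/NOK = 0.0082916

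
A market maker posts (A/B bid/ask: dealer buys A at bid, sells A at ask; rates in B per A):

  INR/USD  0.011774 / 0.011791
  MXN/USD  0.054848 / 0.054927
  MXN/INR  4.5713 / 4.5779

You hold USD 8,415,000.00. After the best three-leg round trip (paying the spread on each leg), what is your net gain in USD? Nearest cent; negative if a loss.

Net profit: USD 135,627.26

Best loop USD → INR → MXN → USD:
USD 8,415,000.00 ÷ 0.011791 (buy INR at ask) = INR 713,679,925.37
INR 713,679,925.37 ÷ 4.5779 (buy MXN at ask) = MXN 155,896,792.28
MXN 155,896,792.28 × 0.054848 (sell MXN at bid) = USD 8,550,627.26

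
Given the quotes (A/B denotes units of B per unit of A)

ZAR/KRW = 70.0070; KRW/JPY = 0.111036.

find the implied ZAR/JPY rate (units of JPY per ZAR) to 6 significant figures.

ZAR/JPY = 7.77330

1 ZAR × 70.0070 = 70.007 KRW
70.007 KRW × 0.111036 = 7.7733 JPY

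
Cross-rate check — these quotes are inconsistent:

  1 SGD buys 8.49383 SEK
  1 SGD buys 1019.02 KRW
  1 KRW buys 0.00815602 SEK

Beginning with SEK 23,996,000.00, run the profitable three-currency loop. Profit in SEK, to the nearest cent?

Profitable loop is SEK → KRW → SGD → SEK:
SEK 23,996,000.00 ÷ 0.00815602 = KRW 2,942,121,280
KRW 2,942,121,280 ÷ 1019.02 = SGD 2,887,206.61
SGD 2,887,206.61 × 8.49383 = SEK 24,523,442.12
Profit = SEK 24,523,442.12 − SEK 23,996,000.00

Profit: SEK 527,442.12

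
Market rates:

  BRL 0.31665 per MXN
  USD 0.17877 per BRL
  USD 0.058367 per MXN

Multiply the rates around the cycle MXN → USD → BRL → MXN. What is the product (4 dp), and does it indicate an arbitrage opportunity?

1.0311 (arbitrage exists)

Around MXN → USD → BRL → MXN: 1 × 0.058367 ÷ 0.17877 ÷ 0.31665 = 1.031082
Product > 1; profitable direction is MXN → USD → BRL → MXN.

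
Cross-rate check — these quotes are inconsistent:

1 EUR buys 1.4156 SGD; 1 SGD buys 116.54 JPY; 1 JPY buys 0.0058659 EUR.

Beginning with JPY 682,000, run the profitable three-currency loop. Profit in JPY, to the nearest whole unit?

Profit: JPY 22,748

Profitable loop is JPY → SGD → EUR → JPY:
JPY 682,000 ÷ 116.54 = SGD 5,852.07
SGD 5,852.07 ÷ 1.4156 = EUR 4,133.98
EUR 4,133.98 ÷ 0.0058659 = JPY 704,748
Profit = JPY 704,748 − JPY 682,000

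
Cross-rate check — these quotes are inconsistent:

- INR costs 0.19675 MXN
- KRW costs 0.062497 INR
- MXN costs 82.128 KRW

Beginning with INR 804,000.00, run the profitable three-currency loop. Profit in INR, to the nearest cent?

Profit: INR 7,934.90

Profitable loop is INR → MXN → KRW → INR:
INR 804,000.00 × 0.19675 = MXN 158,187.00
MXN 158,187.00 × 82.128 = KRW 12,991,582
KRW 12,991,582 × 0.062497 = INR 811,934.90
Profit = INR 811,934.90 − INR 804,000.00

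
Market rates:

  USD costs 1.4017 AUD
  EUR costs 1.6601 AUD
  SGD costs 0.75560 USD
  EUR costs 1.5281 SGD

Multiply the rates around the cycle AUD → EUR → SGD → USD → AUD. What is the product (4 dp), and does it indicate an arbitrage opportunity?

0.9749 (arbitrage exists)

Around AUD → EUR → SGD → USD → AUD: 1 ÷ 1.6601 × 1.5281 × 0.75560 × 1.4017 = 0.974910
Product < 1; profitable direction is AUD → USD → SGD → EUR → AUD.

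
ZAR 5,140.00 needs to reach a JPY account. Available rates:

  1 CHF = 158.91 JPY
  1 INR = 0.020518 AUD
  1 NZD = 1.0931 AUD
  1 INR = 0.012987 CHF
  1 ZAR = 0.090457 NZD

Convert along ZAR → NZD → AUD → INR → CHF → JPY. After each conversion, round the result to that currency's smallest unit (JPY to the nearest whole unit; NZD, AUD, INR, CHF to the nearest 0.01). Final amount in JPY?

ZAR 5,140.00 × 0.090457 = NZD 464.95
NZD 464.95 × 1.0931 = AUD 508.24
AUD 508.24 ÷ 0.020518 = INR 24,770.45
INR 24,770.45 × 0.012987 = CHF 321.69
CHF 321.69 × 158.91 = JPY 51,120

JPY 51,120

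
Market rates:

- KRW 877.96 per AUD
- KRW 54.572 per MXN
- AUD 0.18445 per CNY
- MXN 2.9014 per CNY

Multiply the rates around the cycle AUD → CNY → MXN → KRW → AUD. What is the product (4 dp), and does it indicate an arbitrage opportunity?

0.9777 (arbitrage exists)

Around AUD → CNY → MXN → KRW → AUD: 1 ÷ 0.18445 × 2.9014 × 54.572 ÷ 877.96 = 0.977742
Product < 1; profitable direction is AUD → KRW → MXN → CNY → AUD.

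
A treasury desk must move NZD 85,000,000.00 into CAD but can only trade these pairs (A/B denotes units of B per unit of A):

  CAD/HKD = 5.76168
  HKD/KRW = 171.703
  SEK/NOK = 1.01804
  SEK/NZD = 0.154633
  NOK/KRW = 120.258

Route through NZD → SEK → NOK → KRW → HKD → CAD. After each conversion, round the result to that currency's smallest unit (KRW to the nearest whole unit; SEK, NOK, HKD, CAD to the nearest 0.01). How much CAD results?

CAD 68,024,999.28

NZD 85,000,000.00 ÷ 0.154633 = SEK 549,688,617.57
SEK 549,688,617.57 × 1.01804 = NOK 559,605,000.23
NOK 559,605,000.23 × 120.258 = KRW 67,296,978,118
KRW 67,296,978,118 ÷ 171.703 = HKD 391,938,277.83
HKD 391,938,277.83 ÷ 5.76168 = CAD 68,024,999.28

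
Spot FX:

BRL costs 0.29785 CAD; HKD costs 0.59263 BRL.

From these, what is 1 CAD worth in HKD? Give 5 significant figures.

1 CAD ÷ 0.29785 = 3.35739 BRL
3.35739 BRL ÷ 0.59263 = 5.66525 HKD

CAD/HKD = 5.6652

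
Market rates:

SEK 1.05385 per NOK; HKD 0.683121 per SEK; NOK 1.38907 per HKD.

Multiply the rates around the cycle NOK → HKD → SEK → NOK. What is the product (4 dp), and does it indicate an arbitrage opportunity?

Around NOK → HKD → SEK → NOK: 1 ÷ 1.38907 ÷ 0.683121 ÷ 1.05385 = 0.999999
Product ≈ 1 (deviation 0.000%, within rounding noise).

1.0000 (no arbitrage)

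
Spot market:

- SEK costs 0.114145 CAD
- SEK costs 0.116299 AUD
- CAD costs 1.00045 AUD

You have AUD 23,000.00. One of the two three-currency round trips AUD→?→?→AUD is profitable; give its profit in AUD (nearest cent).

Profitable loop is AUD → CAD → SEK → AUD:
AUD 23,000.00 ÷ 1.00045 = CAD 22,989.65
CAD 22,989.65 ÷ 0.114145 = SEK 201,407.46
SEK 201,407.46 × 0.116299 = AUD 23,423.49
Profit = AUD 23,423.49 − AUD 23,000.00

Profit: AUD 423.49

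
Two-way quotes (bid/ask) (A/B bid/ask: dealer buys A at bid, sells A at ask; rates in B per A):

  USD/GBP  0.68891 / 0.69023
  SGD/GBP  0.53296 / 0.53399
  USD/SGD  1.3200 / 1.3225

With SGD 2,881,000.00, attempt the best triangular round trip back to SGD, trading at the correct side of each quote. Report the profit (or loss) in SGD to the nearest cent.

Best loop SGD → GBP → USD → SGD:
SGD 2,881,000.00 × 0.53296 (sell SGD at bid) = GBP 1,535,457.76
GBP 1,535,457.76 ÷ 0.69023 (buy USD at ask) = USD 2,224,559.58
USD 2,224,559.58 × 1.3200 (sell USD at bid) = SGD 2,936,418.65

Net profit: SGD 55,418.65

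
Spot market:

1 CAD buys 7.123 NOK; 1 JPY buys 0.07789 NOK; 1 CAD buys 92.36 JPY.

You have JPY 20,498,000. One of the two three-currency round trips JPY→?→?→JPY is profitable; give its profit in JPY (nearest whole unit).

Profitable loop is JPY → NOK → CAD → JPY:
JPY 20,498,000 × 0.07789 = NOK 1,596,589.22
NOK 1,596,589.22 ÷ 7.123 = CAD 224,145.62
CAD 224,145.62 × 92.36 = JPY 20,702,089
Profit = JPY 20,702,089 − JPY 20,498,000

Profit: JPY 204,089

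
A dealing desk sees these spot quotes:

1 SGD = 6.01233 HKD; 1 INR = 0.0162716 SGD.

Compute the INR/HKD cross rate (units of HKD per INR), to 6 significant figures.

INR/HKD = 0.0978302

1 INR × 0.0162716 = 0.0162716 SGD
0.0162716 SGD × 6.01233 = 0.0978302 HKD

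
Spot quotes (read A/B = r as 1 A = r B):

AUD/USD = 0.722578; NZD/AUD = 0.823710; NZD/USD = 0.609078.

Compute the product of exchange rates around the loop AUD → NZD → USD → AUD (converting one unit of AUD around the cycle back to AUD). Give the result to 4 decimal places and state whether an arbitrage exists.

1.0233 (arbitrage exists)

Around AUD → NZD → USD → AUD: 1 ÷ 0.823710 × 0.609078 ÷ 0.722578 = 1.023326
Product > 1; profitable direction is AUD → NZD → USD → AUD.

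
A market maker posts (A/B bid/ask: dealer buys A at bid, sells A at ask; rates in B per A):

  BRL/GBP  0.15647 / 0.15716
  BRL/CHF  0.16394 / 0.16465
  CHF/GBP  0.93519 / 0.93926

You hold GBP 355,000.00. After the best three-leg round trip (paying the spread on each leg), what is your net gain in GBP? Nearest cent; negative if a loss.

Net profit: GBP 4,179.77

Best loop GBP → CHF → BRL → GBP:
GBP 355,000.00 ÷ 0.93926 (buy CHF at ask) = CHF 377,957.12
CHF 377,957.12 ÷ 0.16465 (buy BRL at ask) = BRL 2,295,518.46
BRL 2,295,518.46 × 0.15647 (sell BRL at bid) = GBP 359,179.77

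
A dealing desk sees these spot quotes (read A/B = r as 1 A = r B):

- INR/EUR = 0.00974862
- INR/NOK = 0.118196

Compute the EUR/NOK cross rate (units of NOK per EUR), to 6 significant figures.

1 EUR ÷ 0.00974862 = 102.579 INR
102.579 INR × 0.118196 = 12.1244 NOK

EUR/NOK = 12.1244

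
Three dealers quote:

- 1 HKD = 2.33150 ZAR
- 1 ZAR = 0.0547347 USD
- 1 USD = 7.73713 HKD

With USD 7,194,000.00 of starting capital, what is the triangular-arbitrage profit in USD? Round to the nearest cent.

Profitable loop is USD → ZAR → HKD → USD:
USD 7,194,000.00 ÷ 0.0547347 = ZAR 131,433,989.77
ZAR 131,433,989.77 ÷ 2.33150 = HKD 56,373,145.95
HKD 56,373,145.95 ÷ 7.73713 = USD 7,286,053.87
Profit = USD 7,286,053.87 − USD 7,194,000.00

Profit: USD 92,053.87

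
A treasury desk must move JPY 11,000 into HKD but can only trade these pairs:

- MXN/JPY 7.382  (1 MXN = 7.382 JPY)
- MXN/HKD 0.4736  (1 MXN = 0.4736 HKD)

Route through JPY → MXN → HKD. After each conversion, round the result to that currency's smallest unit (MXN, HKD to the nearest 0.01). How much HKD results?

HKD 705.72

JPY 11,000 ÷ 7.382 = MXN 1,490.11
MXN 1,490.11 × 0.4736 = HKD 705.72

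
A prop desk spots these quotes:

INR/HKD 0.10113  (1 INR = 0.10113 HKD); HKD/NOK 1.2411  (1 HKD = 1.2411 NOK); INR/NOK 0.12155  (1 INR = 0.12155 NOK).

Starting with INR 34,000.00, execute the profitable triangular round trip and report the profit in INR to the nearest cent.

Profit: INR 1,108.38

Profitable loop is INR → HKD → NOK → INR:
INR 34,000.00 × 0.10113 = HKD 3,438.42
HKD 3,438.42 × 1.2411 = NOK 4,267.42
NOK 4,267.42 ÷ 0.12155 = INR 35,108.38
Profit = INR 35,108.38 − INR 34,000.00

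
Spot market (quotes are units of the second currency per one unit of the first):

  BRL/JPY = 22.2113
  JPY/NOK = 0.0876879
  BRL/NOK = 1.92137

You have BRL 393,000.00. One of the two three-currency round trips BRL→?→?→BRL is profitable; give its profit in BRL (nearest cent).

Profit: BRL 5,377.86

Profitable loop is BRL → JPY → NOK → BRL:
BRL 393,000.00 × 22.2113 = JPY 8,729,041
JPY 8,729,041 × 0.0876879 = NOK 765,431.27
NOK 765,431.27 ÷ 1.92137 = BRL 398,377.86
Profit = BRL 398,377.86 − BRL 393,000.00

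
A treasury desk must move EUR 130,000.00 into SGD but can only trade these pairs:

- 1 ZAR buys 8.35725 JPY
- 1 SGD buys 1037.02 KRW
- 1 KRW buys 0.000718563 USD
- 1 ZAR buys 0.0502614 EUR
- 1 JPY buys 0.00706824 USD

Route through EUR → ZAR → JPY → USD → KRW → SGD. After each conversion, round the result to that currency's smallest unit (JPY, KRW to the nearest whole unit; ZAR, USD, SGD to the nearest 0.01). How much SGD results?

SGD 205,036.63

EUR 130,000.00 ÷ 0.0502614 = ZAR 2,586,477.89
ZAR 2,586,477.89 × 8.35725 = JPY 21,615,842
JPY 21,615,842 × 0.00706824 = USD 152,785.96
USD 152,785.96 ÷ 0.000718563 = KRW 212,627,090
KRW 212,627,090 ÷ 1037.02 = SGD 205,036.63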